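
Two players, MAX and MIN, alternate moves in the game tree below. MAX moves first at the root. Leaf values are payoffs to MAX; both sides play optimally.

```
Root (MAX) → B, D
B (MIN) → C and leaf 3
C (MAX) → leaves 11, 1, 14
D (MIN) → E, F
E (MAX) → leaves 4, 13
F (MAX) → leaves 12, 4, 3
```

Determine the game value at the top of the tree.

C (MAX): max(11, 1, 14) = 14
B (MIN): min(14, 3) = 3
E (MAX): max(4, 13) = 13
F (MAX): max(12, 4, 3) = 12
D (MIN): min(13, 12) = 12
Root (MAX): max(3, 12) = 12

12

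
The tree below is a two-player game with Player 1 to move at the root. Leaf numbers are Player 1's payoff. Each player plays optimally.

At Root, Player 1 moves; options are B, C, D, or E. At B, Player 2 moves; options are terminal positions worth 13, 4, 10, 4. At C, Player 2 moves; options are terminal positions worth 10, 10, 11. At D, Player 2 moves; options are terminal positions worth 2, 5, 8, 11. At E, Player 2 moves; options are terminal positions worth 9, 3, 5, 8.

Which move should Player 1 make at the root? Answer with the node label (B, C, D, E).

C

B (Player 2): min(13, 4, 10, 4) = 4
C (Player 2): min(10, 10, 11) = 10
D (Player 2): min(2, 5, 8, 11) = 2
E (Player 2): min(9, 3, 5, 8) = 3
Root (Player 1): max(4, 10, 2, 3) = 10
Player 1 picks the child with the highest value: C (value 10).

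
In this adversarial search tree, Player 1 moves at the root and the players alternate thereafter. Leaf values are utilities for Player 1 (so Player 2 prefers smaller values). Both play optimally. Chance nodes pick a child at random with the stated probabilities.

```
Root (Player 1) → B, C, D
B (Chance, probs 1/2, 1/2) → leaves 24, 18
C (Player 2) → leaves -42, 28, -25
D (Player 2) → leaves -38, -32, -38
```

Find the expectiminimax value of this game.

B (Chance): 1/2·24 + 1/2·18 = 21
C (Player 2): min(-42, 28, -25) = -42
D (Player 2): min(-38, -32, -38) = -38
Root (Player 1): max(21, -42, -38) = 21

21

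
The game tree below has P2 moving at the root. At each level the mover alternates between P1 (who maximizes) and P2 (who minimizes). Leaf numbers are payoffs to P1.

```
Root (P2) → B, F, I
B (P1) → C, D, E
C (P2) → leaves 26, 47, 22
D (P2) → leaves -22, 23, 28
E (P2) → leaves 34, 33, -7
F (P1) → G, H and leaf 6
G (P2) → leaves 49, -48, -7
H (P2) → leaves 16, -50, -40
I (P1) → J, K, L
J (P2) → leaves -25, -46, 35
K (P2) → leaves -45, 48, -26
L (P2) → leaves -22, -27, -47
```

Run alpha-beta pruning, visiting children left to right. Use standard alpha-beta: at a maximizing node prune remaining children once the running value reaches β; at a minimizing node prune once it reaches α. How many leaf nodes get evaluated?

22

C [α=-∞,β=+∞]: v=22
D [α=22,β=+∞]: v=-22 after child 1 ≤ α → α-cutoff, skip 2
E [α=22,β=+∞]: v=-7
B [α=-∞,β=+∞]: v=22
G [α=-∞,β=22]: v=-48
H [α=-48,β=22]: v=-50 after child 2 ≤ α → α-cutoff, skip 1
F [α=-∞,β=22]: v=6
J [α=-∞,β=6]: v=-46
K [α=-46,β=6]: v=-45
L [α=-45,β=6]: v=-47
I [α=-∞,β=6]: v=-45
Root [α=-∞,β=+∞]: v=-45
Leaves evaluated: 22 of 25.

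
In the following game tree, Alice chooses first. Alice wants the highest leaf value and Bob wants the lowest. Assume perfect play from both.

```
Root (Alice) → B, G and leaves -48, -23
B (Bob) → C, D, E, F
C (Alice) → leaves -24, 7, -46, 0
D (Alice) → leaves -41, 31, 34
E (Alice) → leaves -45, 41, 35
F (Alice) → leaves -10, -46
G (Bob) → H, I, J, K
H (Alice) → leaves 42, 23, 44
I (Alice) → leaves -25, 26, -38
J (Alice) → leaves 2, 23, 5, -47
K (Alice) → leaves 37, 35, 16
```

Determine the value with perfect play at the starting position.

23

C (Alice): max(-24, 7, -46, 0) = 7
D (Alice): max(-41, 31, 34) = 34
E (Alice): max(-45, 41, 35) = 41
F (Alice): max(-10, -46) = -10
B (Bob): min(7, 34, 41, -10) = -10
H (Alice): max(42, 23, 44) = 44
I (Alice): max(-25, 26, -38) = 26
J (Alice): max(2, 23, 5, -47) = 23
K (Alice): max(37, 35, 16) = 37
G (Bob): min(44, 26, 23, 37) = 23
Root (Alice): max(-10, 23, -48, -23) = 23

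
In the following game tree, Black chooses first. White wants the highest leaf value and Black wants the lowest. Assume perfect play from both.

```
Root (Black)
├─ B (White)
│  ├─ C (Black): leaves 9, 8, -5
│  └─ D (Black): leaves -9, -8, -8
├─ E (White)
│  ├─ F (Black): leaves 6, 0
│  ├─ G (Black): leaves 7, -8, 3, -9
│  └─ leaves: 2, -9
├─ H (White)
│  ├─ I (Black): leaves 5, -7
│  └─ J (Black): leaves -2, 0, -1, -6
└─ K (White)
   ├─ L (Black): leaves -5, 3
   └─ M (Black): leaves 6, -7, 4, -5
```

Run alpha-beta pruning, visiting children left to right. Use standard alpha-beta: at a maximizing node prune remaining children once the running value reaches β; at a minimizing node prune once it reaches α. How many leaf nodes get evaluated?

C [α=-∞,β=+∞]: v=-5
D [α=-5,β=+∞]: v=-9 after child 1 ≤ α → α-cutoff, skip 2
B [α=-∞,β=+∞]: v=-5
F [α=-∞,β=-5]: v=0
E [α=-∞,β=-5]: v=0 after child 1 ≥ β → β-cutoff, skip 3
I [α=-∞,β=-5]: v=-7
J [α=-7,β=-5]: v=-6
H [α=-∞,β=-5]: v=-6
L [α=-∞,β=-6]: v=-5
K [α=-∞,β=-6]: v=-5 after child 1 ≥ β → β-cutoff, skip 1
Root [α=-∞,β=+∞]: v=-6
Leaves evaluated: 14 of 26.

14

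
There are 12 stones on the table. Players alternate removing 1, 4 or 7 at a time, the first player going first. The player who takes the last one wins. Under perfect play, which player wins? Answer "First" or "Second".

First

Mark each pile size as W (mover wins) or L (mover loses):
i:   0  1  2  3  4  5  6  7  8  9 10 11 12
     L  W  L  W  W  L  W  W  L  W  L  W  W
Position 12 is W, so the first player wins.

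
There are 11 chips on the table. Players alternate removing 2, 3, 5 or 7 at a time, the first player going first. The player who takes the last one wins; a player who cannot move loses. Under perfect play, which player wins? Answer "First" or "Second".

Compute winning (W) and losing (L) positions by backward induction:
i:   0  1  2  3  4  5  6  7  8  9 10 11
     L  L  W  W  W  W  W  W  W  L  L  W
Position 11 is W, so the first player wins.

First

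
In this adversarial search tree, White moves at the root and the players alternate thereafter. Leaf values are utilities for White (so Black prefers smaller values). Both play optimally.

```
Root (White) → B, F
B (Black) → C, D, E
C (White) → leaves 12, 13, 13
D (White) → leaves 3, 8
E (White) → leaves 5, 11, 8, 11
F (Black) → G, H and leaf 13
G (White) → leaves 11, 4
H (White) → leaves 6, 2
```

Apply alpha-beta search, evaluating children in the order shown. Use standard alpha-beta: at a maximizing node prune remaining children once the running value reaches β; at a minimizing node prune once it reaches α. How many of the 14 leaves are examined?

C [α=-∞,β=+∞]: v=13
D [α=-∞,β=13]: v=8
E [α=-∞,β=8]: v=11 after child 2 ≥ β → β-cutoff, skip 2
B [α=-∞,β=+∞]: v=8
G [α=8,β=+∞]: v=11
H [α=8,β=11]: v=6
F [α=8,β=+∞]: v=6 after child 2 ≤ α → α-cutoff, skip 1
Root [α=-∞,β=+∞]: v=8
Leaves evaluated: 11 of 14.

11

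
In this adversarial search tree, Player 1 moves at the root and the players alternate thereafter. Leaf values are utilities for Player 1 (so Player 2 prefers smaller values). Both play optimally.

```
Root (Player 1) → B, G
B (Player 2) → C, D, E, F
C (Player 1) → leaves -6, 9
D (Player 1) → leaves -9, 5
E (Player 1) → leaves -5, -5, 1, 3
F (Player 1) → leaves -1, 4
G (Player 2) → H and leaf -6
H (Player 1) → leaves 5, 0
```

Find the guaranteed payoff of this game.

C (Player 1): max(-6, 9) = 9
D (Player 1): max(-9, 5) = 5
E (Player 1): max(-5, -5, 1, 3) = 3
F (Player 1): max(-1, 4) = 4
B (Player 2): min(9, 5, 3, 4) = 3
H (Player 1): max(5, 0) = 5
G (Player 2): min(5, -6) = -6
Root (Player 1): max(3, -6) = 3

3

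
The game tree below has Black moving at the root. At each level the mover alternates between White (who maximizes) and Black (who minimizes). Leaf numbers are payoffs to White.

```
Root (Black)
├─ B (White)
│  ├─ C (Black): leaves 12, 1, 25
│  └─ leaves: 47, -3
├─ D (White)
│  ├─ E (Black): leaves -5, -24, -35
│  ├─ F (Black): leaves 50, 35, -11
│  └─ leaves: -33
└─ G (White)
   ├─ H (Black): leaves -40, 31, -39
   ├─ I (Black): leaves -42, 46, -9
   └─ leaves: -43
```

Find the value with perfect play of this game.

-40

C (Black): min(12, 1, 25) = 1
B (White): max(1, 47, -3) = 47
E (Black): min(-5, -24, -35) = -35
F (Black): min(50, 35, -11) = -11
D (White): max(-35, -11, -33) = -11
H (Black): min(-40, 31, -39) = -40
I (Black): min(-42, 46, -9) = -42
G (White): max(-40, -42, -43) = -40
Root (Black): min(47, -11, -40) = -40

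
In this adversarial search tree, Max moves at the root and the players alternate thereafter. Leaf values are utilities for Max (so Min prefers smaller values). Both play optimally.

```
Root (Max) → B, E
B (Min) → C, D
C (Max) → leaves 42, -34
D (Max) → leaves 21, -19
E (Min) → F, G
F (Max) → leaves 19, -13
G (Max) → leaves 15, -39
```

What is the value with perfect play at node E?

15

F: max(19, -13) = 19
G: max(15, -39) = 15
E: min(19, 15) = 15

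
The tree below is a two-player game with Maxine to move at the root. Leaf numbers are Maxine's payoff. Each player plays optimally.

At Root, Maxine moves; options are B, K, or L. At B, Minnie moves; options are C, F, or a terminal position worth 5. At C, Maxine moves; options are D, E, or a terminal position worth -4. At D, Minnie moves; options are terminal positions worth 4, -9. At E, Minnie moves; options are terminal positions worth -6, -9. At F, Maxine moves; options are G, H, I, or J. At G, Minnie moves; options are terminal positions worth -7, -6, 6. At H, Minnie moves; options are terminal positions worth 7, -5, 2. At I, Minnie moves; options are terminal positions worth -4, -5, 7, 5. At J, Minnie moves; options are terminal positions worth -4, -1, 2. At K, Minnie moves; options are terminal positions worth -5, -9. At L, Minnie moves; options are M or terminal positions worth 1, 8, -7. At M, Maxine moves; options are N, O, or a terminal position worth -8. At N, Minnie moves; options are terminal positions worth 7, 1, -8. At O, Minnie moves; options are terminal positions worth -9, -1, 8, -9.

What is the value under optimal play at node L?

-8

N: min(7, 1, -8) = -8
O: min(-9, -1, 8, -9) = -9
M: max(-8, -9, -8) = -8
L: min(-8, 1, 8, -7) = -8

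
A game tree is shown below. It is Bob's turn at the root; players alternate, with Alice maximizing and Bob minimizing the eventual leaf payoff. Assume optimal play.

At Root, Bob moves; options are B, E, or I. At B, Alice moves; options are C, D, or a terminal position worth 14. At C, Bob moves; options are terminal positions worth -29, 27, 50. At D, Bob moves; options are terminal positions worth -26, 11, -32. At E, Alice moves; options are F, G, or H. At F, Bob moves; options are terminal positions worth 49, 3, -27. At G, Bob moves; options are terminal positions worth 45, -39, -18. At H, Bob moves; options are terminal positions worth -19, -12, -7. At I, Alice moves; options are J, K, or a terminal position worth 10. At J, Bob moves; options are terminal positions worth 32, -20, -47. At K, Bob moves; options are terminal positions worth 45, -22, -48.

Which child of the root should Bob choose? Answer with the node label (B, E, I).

C (Bob): min(-29, 27, 50) = -29
D (Bob): min(-26, 11, -32) = -32
B (Alice): max(-29, -32, 14) = 14
F (Bob): min(49, 3, -27) = -27
G (Bob): min(45, -39, -18) = -39
H (Bob): min(-19, -12, -7) = -19
E (Alice): max(-27, -39, -19) = -19
J (Bob): min(32, -20, -47) = -47
K (Bob): min(45, -22, -48) = -48
I (Alice): max(-47, -48, 10) = 10
Root (Bob): min(14, -19, 10) = -19
Bob picks the child with the lowest value: E (value -19).

E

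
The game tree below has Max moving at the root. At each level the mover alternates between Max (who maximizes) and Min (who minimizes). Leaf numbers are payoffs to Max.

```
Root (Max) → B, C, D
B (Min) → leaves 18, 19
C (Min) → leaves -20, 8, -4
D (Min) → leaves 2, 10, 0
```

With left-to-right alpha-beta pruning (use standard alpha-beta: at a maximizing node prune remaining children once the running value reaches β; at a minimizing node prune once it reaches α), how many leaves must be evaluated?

4

B [α=-∞,β=+∞]: v=18
C [α=18,β=+∞]: v=-20 after child 1 ≤ α → α-cutoff, skip 2
D [α=18,β=+∞]: v=2 after child 1 ≤ α → α-cutoff, skip 2
Root [α=-∞,β=+∞]: v=18
Leaves evaluated: 4 of 8.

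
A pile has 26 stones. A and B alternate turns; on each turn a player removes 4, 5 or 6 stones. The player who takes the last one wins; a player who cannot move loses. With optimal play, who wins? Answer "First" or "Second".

First

Positions where the player to move wins (W) vs loses (L):
i:   0  1  2  3  4  5  6  7  8  9 10 11 12 13 14 15 16 17 18 19 20 21 22 23 24 25 26
     L  L  L  L  W  W  W  W  W  W  L  L  L  L  W  W  W  W  W  W  L  L  L  L  W  W  W
Position 26 is W, so the first player wins.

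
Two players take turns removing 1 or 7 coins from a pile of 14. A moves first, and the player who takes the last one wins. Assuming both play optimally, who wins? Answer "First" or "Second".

W/L table (W = player to move can force a win):
i:   0  1  2  3  4  5  6  7  8  9 10 11 12 13 14
     L  W  L  W  L  W  L  W  L  W  L  W  L  W  L
Position 14 is L, so the second player wins.

Second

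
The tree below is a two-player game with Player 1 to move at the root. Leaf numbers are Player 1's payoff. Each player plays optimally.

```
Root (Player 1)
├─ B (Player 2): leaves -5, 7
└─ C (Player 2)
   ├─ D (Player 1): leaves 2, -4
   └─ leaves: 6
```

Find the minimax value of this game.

2

B (Player 2): min(-5, 7) = -5
D (Player 1): max(2, -4) = 2
C (Player 2): min(2, 6) = 2
Root (Player 1): max(-5, 2) = 2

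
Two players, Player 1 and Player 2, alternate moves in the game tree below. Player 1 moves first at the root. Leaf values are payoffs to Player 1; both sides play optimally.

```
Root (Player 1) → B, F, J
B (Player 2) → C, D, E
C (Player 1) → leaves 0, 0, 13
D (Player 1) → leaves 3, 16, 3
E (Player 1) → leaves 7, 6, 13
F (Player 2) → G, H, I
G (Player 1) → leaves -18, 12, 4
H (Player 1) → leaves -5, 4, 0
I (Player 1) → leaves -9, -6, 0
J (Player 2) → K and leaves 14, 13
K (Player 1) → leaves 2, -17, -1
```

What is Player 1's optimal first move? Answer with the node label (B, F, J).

C (Player 1): max(0, 0, 13) = 13
D (Player 1): max(3, 16, 3) = 16
E (Player 1): max(7, 6, 13) = 13
B (Player 2): min(13, 16, 13) = 13
G (Player 1): max(-18, 12, 4) = 12
H (Player 1): max(-5, 4, 0) = 4
I (Player 1): max(-9, -6, 0) = 0
F (Player 2): min(12, 4, 0) = 0
K (Player 1): max(2, -17, -1) = 2
J (Player 2): min(2, 14, 13) = 2
Root (Player 1): max(13, 0, 2) = 13
Player 1 picks the child with the highest value: B (value 13).

B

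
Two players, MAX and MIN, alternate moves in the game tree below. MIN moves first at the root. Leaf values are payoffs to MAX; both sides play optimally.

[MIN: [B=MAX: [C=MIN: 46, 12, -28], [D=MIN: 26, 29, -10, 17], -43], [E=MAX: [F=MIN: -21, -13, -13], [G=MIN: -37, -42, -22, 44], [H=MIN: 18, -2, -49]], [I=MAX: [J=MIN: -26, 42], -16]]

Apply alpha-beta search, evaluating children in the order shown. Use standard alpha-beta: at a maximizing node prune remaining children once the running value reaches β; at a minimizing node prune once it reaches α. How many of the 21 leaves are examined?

18

C [α=-∞,β=+∞]: v=-28
D [α=-28,β=+∞]: v=-10
B [α=-∞,β=+∞]: v=-10
F [α=-∞,β=-10]: v=-21
G [α=-21,β=-10]: v=-37 after child 1 ≤ α → α-cutoff, skip 3
H [α=-21,β=-10]: v=-49
E [α=-∞,β=-10]: v=-21
J [α=-∞,β=-21]: v=-26
I [α=-∞,β=-21]: v=-16
Root [α=-∞,β=+∞]: v=-21
Leaves evaluated: 18 of 21.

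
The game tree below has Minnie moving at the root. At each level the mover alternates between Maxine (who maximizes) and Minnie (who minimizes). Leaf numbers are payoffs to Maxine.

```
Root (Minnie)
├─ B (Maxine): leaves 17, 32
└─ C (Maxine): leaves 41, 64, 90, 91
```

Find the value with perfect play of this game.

32

B (Maxine): max(17, 32) = 32
C (Maxine): max(41, 64, 90, 91) = 91
Root (Minnie): min(32, 91) = 32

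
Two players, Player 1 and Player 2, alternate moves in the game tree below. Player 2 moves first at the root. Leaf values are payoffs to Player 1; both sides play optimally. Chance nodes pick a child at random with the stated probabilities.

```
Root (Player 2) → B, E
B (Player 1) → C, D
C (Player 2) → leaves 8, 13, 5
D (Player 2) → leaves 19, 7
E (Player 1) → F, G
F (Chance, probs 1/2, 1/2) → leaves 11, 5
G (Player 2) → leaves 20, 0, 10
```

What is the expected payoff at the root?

7

C (Player 2): min(8, 13, 5) = 5
D (Player 2): min(19, 7) = 7
B (Player 1): max(5, 7) = 7
F (Chance): 1/2·11 + 1/2·5 = 8
G (Player 2): min(20, 0, 10) = 0
E (Player 1): max(8, 0) = 8
Root (Player 2): min(7, 8) = 7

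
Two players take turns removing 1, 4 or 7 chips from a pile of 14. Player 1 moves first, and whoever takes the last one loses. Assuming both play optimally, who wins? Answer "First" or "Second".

Second

Mark each pile size as W (mover wins) or L (mover loses):
i:   0  1  2  3  4  5  6  7  8  9 10 11 12 13 14
     W  L  W  L  W  W  L  W  W  L  W  L  W  W  L
Position 14 is L, so the second player wins.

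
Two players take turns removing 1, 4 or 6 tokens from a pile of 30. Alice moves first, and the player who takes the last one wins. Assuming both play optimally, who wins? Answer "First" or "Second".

Second

Mark each pile size as W (mover wins) or L (mover loses):
i:   0  1  2  3  4  5  6  7  8  9 10 11 12 13 14 15 16 17 18 19 20 21 22 23 24 25 26 27 28 29 30
     L  W  L  W  W  L  W  L  W  W  L  W  L  W  W  L  W  L  W  W  L  W  L  W  W  L  W  L  W  W  L
Position 30 is L, so the second player wins.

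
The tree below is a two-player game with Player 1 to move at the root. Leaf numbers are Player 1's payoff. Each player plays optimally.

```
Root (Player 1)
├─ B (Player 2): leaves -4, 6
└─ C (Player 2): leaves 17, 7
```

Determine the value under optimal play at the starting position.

7

B (Player 2): min(-4, 6) = -4
C (Player 2): min(17, 7) = 7
Root (Player 1): max(-4, 7) = 7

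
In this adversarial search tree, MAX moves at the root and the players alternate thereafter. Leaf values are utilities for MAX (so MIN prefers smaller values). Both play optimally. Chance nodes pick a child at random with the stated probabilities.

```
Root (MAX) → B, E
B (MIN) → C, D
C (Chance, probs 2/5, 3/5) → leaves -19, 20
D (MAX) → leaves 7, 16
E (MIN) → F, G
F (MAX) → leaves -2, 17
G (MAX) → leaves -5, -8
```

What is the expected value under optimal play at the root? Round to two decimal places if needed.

4.4

C (Chance): 2/5·-19 + 3/5·20 = 4.4
D (MAX): max(7, 16) = 16
B (MIN): min(4.4, 16) = 4.4
F (MAX): max(-2, 17) = 17
G (MAX): max(-5, -8) = -5
E (MIN): min(17, -5) = -5
Root (MAX): max(4.4, -5) = 4.4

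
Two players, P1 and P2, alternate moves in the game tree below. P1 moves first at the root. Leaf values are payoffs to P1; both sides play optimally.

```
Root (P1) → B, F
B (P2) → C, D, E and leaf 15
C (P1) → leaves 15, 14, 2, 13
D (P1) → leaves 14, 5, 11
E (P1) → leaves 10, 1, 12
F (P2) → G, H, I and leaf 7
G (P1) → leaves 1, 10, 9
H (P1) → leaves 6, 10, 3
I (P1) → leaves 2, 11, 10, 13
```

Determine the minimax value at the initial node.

C (P1): max(15, 14, 2, 13) = 15
D (P1): max(14, 5, 11) = 14
E (P1): max(10, 1, 12) = 12
B (P2): min(15, 14, 12, 15) = 12
G (P1): max(1, 10, 9) = 10
H (P1): max(6, 10, 3) = 10
I (P1): max(2, 11, 10, 13) = 13
F (P2): min(10, 10, 13, 7) = 7
Root (P1): max(12, 7) = 12

12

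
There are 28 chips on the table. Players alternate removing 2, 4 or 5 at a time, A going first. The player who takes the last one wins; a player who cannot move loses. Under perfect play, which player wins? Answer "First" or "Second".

Positions where the player to move wins (W) vs loses (L):
i:   0  1  2  3  4  5  6  7  8  9 10 11 12 13 14 15 16 17 18 19 20 21 22 23 24 25 26 27 28
     L  L  W  W  W  W  W  L  L  W  W  W  W  W  L  L  W  W  W  W  W  L  L  W  W  W  W  W  L
Position 28 is L, so the second player wins.

Second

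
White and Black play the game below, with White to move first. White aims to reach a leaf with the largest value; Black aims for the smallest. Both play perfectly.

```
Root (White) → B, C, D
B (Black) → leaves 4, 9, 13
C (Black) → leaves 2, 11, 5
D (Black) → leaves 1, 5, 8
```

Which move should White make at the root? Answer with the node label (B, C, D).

B (Black): min(4, 9, 13) = 4
C (Black): min(2, 11, 5) = 2
D (Black): min(1, 5, 8) = 1
Root (White): max(4, 2, 1) = 4
White picks the child with the highest value: B (value 4).

B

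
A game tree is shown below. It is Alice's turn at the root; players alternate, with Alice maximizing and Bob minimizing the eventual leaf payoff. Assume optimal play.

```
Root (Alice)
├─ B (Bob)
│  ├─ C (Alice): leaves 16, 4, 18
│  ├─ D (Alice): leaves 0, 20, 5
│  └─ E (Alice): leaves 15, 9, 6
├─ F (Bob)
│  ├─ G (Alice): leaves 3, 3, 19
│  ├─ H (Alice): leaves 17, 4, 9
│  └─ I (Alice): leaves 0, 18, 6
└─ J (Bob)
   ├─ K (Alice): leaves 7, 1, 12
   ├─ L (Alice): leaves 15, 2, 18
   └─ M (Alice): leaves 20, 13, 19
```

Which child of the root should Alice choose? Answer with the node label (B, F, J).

F

C (Alice): max(16, 4, 18) = 18
D (Alice): max(0, 20, 5) = 20
E (Alice): max(15, 9, 6) = 15
B (Bob): min(18, 20, 15) = 15
G (Alice): max(3, 3, 19) = 19
H (Alice): max(17, 4, 9) = 17
I (Alice): max(0, 18, 6) = 18
F (Bob): min(19, 17, 18) = 17
K (Alice): max(7, 1, 12) = 12
L (Alice): max(15, 2, 18) = 18
M (Alice): max(20, 13, 19) = 20
J (Bob): min(12, 18, 20) = 12
Root (Alice): max(15, 17, 12) = 17
Alice picks the child with the highest value: F (value 17).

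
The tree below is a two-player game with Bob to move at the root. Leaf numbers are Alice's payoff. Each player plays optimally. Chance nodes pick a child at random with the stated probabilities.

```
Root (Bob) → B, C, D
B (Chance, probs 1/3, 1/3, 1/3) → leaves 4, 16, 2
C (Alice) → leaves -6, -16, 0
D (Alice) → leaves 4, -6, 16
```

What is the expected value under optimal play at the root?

B (Chance): 1/3·4 + 1/3·16 + 1/3·2 = 7.33
C (Alice): max(-6, -16, 0) = 0
D (Alice): max(4, -6, 16) = 16
Root (Bob): min(7.33, 0, 16) = 0

0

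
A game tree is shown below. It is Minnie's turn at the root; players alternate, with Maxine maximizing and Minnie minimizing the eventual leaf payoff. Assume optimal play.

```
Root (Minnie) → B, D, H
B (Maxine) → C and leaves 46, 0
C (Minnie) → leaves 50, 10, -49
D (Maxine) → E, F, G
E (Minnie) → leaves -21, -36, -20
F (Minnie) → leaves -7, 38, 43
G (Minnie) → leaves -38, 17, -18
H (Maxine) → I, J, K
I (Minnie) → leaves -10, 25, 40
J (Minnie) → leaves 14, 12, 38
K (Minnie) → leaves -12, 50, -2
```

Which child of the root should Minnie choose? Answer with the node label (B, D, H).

C (Minnie): min(50, 10, -49) = -49
B (Maxine): max(-49, 46, 0) = 46
E (Minnie): min(-21, -36, -20) = -36
F (Minnie): min(-7, 38, 43) = -7
G (Minnie): min(-38, 17, -18) = -38
D (Maxine): max(-36, -7, -38) = -7
I (Minnie): min(-10, 25, 40) = -10
J (Minnie): min(14, 12, 38) = 12
K (Minnie): min(-12, 50, -2) = -12
H (Maxine): max(-10, 12, -12) = 12
Root (Minnie): min(46, -7, 12) = -7
Minnie picks the child with the lowest value: D (value -7).

D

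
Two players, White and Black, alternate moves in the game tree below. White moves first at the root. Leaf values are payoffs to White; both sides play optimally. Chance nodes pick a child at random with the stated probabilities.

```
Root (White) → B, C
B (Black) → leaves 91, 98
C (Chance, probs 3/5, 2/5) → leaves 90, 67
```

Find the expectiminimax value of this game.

B (Black): min(91, 98) = 91
C (Chance): 3/5·90 + 2/5·67 = 80.8
Root (White): max(91, 80.8) = 91

91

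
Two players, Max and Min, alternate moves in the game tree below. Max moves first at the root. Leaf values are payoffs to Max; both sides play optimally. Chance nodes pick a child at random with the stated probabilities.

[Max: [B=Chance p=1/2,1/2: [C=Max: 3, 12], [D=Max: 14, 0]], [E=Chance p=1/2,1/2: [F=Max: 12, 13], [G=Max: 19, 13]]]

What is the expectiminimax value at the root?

C (Max): max(3, 12) = 12
D (Max): max(14, 0) = 14
B (Chance): 1/2·12 + 1/2·14 = 13
F (Max): max(12, 13) = 13
G (Max): max(19, 13) = 19
E (Chance): 1/2·13 + 1/2·19 = 16
Root (Max): max(13, 16) = 16

16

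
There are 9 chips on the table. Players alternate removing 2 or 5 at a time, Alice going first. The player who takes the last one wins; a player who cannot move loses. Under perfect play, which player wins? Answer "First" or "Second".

First

Positions where the player to move wins (W) vs loses (L):
i:   0  1  2  3  4  5  6  7  8  9
     L  L  W  W  L  W  W  L  L  W
Position 9 is W, so the first player wins.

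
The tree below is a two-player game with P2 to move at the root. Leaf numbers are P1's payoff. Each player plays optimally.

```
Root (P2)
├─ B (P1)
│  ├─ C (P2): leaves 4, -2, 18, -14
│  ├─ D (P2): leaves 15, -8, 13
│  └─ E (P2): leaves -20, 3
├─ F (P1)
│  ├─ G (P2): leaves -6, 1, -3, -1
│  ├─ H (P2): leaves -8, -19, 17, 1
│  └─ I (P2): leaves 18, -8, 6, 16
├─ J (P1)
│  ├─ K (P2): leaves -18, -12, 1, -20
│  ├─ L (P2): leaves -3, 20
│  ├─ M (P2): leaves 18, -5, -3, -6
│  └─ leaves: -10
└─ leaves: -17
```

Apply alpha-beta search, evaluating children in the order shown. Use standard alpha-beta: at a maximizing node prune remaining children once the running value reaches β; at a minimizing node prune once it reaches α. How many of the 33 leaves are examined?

19

C [α=-∞,β=+∞]: v=-14
D [α=-14,β=+∞]: v=-8
E [α=-8,β=+∞]: v=-20 after child 1 ≤ α → α-cutoff, skip 1
B [α=-∞,β=+∞]: v=-8
G [α=-∞,β=-8]: v=-6
F [α=-∞,β=-8]: v=-6 after child 1 ≥ β → β-cutoff, skip 2
K [α=-∞,β=-8]: v=-20
L [α=-20,β=-8]: v=-3
J [α=-∞,β=-8]: v=-3 after child 2 ≥ β → β-cutoff, skip 2
Root [α=-∞,β=+∞]: v=-17
Leaves evaluated: 19 of 33.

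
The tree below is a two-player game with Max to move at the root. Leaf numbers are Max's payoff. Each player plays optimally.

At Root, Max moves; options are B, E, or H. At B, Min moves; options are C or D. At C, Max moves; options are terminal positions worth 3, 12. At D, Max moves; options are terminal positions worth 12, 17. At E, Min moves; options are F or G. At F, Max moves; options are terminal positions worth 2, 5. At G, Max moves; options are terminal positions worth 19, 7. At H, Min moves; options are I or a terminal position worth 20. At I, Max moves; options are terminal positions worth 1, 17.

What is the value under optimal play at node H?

17

I: max(1, 17) = 17
H: min(17, 20) = 17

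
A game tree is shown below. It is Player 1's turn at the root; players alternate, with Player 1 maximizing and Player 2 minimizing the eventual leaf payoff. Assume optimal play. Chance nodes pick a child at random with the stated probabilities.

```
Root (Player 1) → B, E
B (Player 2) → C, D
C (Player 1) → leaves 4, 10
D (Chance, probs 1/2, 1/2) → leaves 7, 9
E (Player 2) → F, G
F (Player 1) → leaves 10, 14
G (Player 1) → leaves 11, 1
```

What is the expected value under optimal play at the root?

C (Player 1): max(4, 10) = 10
D (Chance): 1/2·7 + 1/2·9 = 8
B (Player 2): min(10, 8) = 8
F (Player 1): max(10, 14) = 14
G (Player 1): max(11, 1) = 11
E (Player 2): min(14, 11) = 11
Root (Player 1): max(8, 11) = 11

11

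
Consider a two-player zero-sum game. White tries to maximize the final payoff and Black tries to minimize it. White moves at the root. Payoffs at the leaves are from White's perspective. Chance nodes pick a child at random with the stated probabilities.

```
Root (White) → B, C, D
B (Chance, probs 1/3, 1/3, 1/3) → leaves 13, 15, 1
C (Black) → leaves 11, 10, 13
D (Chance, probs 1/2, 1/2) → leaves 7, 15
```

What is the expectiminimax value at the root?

11

B (Chance): 1/3·13 + 1/3·15 + 1/3·1 = 9.67
C (Black): min(11, 10, 13) = 10
D (Chance): 1/2·7 + 1/2·15 = 11
Root (White): max(9.67, 10, 11) = 11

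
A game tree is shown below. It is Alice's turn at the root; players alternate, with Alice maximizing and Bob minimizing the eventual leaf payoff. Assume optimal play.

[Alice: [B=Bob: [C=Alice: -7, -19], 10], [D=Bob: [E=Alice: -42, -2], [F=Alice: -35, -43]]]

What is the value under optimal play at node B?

C: max(-7, -19) = -7
B: min(-7, 10) = -7

-7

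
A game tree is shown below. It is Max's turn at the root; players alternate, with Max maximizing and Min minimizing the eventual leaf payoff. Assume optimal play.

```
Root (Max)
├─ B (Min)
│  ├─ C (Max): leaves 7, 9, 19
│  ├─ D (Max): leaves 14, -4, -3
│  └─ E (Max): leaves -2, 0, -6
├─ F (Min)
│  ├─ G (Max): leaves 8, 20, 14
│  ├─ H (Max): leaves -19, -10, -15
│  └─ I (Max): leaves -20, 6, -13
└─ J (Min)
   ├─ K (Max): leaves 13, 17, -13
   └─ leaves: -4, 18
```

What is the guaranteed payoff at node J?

K: max(13, 17, -13) = 17
J: min(17, -4, 18) = -4

-4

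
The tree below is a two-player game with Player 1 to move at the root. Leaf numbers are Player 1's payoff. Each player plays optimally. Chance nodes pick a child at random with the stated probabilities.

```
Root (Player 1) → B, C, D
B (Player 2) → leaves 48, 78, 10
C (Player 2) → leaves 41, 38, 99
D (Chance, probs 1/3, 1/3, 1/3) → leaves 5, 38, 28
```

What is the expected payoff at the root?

B (Player 2): min(48, 78, 10) = 10
C (Player 2): min(41, 38, 99) = 38
D (Chance): 1/3·5 + 1/3·38 + 1/3·28 = 23.67
Root (Player 1): max(10, 38, 23.67) = 38

38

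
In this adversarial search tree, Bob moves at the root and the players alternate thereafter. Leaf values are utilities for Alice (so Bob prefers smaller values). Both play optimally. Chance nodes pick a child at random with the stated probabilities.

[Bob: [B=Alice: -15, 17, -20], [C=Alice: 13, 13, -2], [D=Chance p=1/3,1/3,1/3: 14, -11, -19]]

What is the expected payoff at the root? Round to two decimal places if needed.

B (Alice): max(-15, 17, -20) = 17
C (Alice): max(13, 13, -2) = 13
D (Chance): 1/3·14 + 1/3·-11 + 1/3·-19 = -5.33
Root (Bob): min(17, 13, -5.33) = -5.33

-5.33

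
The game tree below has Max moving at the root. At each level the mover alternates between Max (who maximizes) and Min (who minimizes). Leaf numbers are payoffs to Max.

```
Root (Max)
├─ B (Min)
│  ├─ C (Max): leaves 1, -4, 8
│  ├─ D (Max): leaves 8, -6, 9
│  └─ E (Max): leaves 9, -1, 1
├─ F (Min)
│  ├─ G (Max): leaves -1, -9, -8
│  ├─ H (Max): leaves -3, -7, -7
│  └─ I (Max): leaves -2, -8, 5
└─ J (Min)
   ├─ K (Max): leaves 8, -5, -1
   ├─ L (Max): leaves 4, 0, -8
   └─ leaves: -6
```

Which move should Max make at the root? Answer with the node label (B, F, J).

B

C (Max): max(1, -4, 8) = 8
D (Max): max(8, -6, 9) = 9
E (Max): max(9, -1, 1) = 9
B (Min): min(8, 9, 9) = 8
G (Max): max(-1, -9, -8) = -1
H (Max): max(-3, -7, -7) = -3
I (Max): max(-2, -8, 5) = 5
F (Min): min(-1, -3, 5) = -3
K (Max): max(8, -5, -1) = 8
L (Max): max(4, 0, -8) = 4
J (Min): min(8, 4, -6) = -6
Root (Max): max(8, -3, -6) = 8
Max picks the child with the highest value: B (value 8).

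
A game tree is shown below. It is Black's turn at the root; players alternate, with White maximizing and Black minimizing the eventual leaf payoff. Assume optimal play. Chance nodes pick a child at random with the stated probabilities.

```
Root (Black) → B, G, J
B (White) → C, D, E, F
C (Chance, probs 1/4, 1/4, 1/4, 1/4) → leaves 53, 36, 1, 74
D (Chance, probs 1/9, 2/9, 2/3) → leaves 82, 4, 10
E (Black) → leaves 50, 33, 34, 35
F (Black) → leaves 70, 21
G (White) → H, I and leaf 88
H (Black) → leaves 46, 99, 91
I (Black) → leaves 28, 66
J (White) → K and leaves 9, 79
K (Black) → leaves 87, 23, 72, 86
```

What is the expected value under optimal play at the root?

C (Chance): 1/4·53 + 1/4·36 + 1/4·1 + 1/4·74 = 41
D (Chance): 1/9·82 + 2/9·4 + 2/3·10 = 16.67
E (Black): min(50, 33, 34, 35) = 33
F (Black): min(70, 21) = 21
B (White): max(41, 16.67, 33, 21) = 41
H (Black): min(46, 99, 91) = 46
I (Black): min(28, 66) = 28
G (White): max(46, 28, 88) = 88
K (Black): min(87, 23, 72, 86) = 23
J (White): max(23, 9, 79) = 79
Root (Black): min(41, 88, 79) = 41

41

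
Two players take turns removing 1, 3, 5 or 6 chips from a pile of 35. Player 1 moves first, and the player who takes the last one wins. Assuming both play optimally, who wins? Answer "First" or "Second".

W/L table (W = player to move can force a win):
i:   0  1  2  3  4  5  6  7  8  9 10 11 12 13 14 15 16 17 18 19 20 21 22 23 24 25 26 27 28 29 30 31 32 33 34 35
     L  W  L  W  L  W  W  W  W  W  W  L  W  L  W  L  W  W  W  W  W  W  L  W  L  W  L  W  W  W  W  W  W  L  W  L
Position 35 is L, so the second player wins.

Second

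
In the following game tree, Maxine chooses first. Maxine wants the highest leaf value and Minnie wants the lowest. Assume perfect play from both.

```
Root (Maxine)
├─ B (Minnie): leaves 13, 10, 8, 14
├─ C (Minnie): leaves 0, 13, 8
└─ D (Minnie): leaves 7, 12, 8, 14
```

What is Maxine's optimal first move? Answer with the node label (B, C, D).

B

B (Minnie): min(13, 10, 8, 14) = 8
C (Minnie): min(0, 13, 8) = 0
D (Minnie): min(7, 12, 8, 14) = 7
Root (Maxine): max(8, 0, 7) = 8
Maxine picks the child with the highest value: B (value 8).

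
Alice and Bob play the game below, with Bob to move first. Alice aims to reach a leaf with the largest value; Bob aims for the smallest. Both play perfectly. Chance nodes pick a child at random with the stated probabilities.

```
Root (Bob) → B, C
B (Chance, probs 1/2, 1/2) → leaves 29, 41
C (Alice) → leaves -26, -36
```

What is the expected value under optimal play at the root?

-26

B (Chance): 1/2·29 + 1/2·41 = 35
C (Alice): max(-26, -36) = -26
Root (Bob): min(35, -26) = -26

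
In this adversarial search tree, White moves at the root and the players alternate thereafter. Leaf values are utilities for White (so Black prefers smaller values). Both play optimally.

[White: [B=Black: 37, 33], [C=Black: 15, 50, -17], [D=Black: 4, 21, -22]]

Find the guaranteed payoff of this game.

B (Black): min(37, 33) = 33
C (Black): min(15, 50, -17) = -17
D (Black): min(4, 21, -22) = -22
Root (White): max(33, -17, -22) = 33

33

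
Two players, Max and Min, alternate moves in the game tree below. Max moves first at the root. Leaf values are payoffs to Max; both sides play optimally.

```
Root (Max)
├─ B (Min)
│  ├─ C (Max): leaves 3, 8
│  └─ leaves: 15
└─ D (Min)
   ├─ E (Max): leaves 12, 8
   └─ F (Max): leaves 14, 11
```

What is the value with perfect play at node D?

E: max(12, 8) = 12
F: max(14, 11) = 14
D: min(12, 14) = 12

12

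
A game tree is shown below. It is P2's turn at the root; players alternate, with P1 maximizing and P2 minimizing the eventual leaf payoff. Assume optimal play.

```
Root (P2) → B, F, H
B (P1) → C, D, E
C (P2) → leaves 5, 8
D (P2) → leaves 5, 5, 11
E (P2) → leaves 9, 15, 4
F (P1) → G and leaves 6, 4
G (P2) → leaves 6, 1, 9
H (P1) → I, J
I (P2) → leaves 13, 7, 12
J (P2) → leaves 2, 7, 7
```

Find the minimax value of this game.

C (P2): min(5, 8) = 5
D (P2): min(5, 5, 11) = 5
E (P2): min(9, 15, 4) = 4
B (P1): max(5, 5, 4) = 5
G (P2): min(6, 1, 9) = 1
F (P1): max(1, 6, 4) = 6
I (P2): min(13, 7, 12) = 7
J (P2): min(2, 7, 7) = 2
H (P1): max(7, 2) = 7
Root (P2): min(5, 6, 7) = 5

5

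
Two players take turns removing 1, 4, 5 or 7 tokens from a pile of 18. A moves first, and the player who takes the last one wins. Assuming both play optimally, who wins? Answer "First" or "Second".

Second

W/L table (W = player to move can force a win):
i:   0  1  2  3  4  5  6  7  8  9 10 11 12 13 14 15 16 17 18
     L  W  L  W  W  W  W  W  L  W  L  W  W  W  W  W  L  W  L
Position 18 is L, so the second player wins.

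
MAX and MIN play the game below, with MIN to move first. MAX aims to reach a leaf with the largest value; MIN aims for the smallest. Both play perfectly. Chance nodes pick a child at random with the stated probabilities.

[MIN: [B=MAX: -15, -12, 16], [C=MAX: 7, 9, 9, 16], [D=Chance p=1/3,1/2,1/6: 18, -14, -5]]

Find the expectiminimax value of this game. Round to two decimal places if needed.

B (MAX): max(-15, -12, 16) = 16
C (MAX): max(7, 9, 9, 16) = 16
D (Chance): 1/3·18 + 1/2·-14 + 1/6·-5 = -1.83
Root (MIN): min(16, 16, -1.83) = -1.83

-1.83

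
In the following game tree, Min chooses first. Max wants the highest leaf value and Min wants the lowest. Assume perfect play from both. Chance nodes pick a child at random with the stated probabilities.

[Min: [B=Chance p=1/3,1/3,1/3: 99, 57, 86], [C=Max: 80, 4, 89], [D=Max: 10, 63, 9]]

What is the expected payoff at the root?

B (Chance): 1/3·99 + 1/3·57 + 1/3·86 = 80.67
C (Max): max(80, 4, 89) = 89
D (Max): max(10, 63, 9) = 63
Root (Min): min(80.67, 89, 63) = 63

63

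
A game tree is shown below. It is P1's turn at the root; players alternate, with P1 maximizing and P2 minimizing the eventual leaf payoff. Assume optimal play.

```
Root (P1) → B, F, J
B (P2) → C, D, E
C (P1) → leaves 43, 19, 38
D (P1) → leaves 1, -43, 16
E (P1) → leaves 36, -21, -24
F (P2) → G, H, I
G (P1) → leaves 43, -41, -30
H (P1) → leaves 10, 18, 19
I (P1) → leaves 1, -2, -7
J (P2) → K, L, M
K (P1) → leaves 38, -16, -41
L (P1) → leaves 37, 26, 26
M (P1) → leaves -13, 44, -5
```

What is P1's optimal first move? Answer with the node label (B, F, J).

C (P1): max(43, 19, 38) = 43
D (P1): max(1, -43, 16) = 16
E (P1): max(36, -21, -24) = 36
B (P2): min(43, 16, 36) = 16
G (P1): max(43, -41, -30) = 43
H (P1): max(10, 18, 19) = 19
I (P1): max(1, -2, -7) = 1
F (P2): min(43, 19, 1) = 1
K (P1): max(38, -16, -41) = 38
L (P1): max(37, 26, 26) = 37
M (P1): max(-13, 44, -5) = 44
J (P2): min(38, 37, 44) = 37
Root (P1): max(16, 1, 37) = 37
P1 picks the child with the highest value: J (value 37).

J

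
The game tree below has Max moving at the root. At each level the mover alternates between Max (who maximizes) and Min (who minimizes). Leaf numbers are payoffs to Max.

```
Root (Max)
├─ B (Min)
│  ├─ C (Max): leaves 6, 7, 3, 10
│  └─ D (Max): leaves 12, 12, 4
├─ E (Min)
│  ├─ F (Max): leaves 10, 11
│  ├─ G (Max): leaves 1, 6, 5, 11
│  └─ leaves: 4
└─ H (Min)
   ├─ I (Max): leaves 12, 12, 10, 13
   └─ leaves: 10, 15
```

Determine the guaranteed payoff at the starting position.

C (Max): max(6, 7, 3, 10) = 10
D (Max): max(12, 12, 4) = 12
B (Min): min(10, 12) = 10
F (Max): max(10, 11) = 11
G (Max): max(1, 6, 5, 11) = 11
E (Min): min(11, 11, 4) = 4
I (Max): max(12, 12, 10, 13) = 13
H (Min): min(13, 10, 15) = 10
Root (Max): max(10, 4, 10) = 10

10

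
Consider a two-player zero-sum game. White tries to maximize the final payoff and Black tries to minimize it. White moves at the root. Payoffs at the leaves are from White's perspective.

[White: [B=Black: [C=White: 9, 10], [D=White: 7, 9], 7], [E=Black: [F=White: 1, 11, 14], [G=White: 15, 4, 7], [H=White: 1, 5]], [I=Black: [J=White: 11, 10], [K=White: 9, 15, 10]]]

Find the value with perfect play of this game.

C (White): max(9, 10) = 10
D (White): max(7, 9) = 9
B (Black): min(10, 9, 7) = 7
F (White): max(1, 11, 14) = 14
G (White): max(15, 4, 7) = 15
H (White): max(1, 5) = 5
E (Black): min(14, 15, 5) = 5
J (White): max(11, 10) = 11
K (White): max(9, 15, 10) = 15
I (Black): min(11, 15) = 11
Root (White): max(7, 5, 11) = 11

11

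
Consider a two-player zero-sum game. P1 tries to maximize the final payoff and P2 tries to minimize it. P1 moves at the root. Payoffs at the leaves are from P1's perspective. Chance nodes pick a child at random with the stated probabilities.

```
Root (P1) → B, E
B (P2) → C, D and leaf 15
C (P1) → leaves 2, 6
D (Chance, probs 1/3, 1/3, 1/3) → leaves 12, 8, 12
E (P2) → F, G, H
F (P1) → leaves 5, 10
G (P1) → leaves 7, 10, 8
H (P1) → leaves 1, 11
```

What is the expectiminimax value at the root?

10

C (P1): max(2, 6) = 6
D (Chance): 1/3·12 + 1/3·8 + 1/3·12 = 10.67
B (P2): min(6, 10.67, 15) = 6
F (P1): max(5, 10) = 10
G (P1): max(7, 10, 8) = 10
H (P1): max(1, 11) = 11
E (P2): min(10, 10, 11) = 10
Root (P1): max(6, 10) = 10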